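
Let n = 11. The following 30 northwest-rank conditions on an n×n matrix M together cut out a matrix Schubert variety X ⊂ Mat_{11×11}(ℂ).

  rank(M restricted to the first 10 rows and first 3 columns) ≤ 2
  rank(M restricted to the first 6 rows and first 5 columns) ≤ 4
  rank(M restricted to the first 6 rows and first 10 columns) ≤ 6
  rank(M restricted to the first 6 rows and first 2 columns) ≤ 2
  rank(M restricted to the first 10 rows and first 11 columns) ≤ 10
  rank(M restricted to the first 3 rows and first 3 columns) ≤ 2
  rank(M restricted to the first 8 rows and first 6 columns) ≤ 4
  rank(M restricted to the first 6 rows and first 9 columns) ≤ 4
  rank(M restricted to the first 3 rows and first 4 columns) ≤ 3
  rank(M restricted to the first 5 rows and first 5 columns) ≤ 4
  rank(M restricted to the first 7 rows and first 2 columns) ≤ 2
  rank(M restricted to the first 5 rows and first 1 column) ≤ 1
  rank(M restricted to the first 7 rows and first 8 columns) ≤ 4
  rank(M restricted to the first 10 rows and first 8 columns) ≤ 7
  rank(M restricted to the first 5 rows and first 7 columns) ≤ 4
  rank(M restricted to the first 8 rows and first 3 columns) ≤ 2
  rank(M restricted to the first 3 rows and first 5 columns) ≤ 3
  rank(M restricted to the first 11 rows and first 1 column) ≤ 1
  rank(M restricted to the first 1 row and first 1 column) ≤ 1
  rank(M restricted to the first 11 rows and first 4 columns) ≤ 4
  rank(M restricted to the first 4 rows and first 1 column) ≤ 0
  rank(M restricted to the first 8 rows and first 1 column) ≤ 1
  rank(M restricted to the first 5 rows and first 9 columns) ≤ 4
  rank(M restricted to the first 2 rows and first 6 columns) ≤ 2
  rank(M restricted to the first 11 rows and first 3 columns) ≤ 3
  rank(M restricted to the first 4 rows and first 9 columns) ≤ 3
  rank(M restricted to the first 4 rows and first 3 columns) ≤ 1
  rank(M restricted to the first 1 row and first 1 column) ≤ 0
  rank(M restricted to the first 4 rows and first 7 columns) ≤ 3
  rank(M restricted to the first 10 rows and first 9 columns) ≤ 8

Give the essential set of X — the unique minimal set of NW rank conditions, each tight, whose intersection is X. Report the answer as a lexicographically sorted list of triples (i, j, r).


The tightest implied rank at each (i,j), from the 30 conditions:

  row 1: 0 | 1 | 1 | 1 | 1 | 1 | 1 | 1 | 1 | 1 | 1
  row 2: 0 | 1 | 1 | 2 | 2 | 2 | 2 | 2 | 2 | 2 | 2
  row 3: 0 | 1 | 1 | 2 | 3 | 3 | 3 | 3 | 3 | 3 | 3
  row 4: 0 | 1 | 1 | 2 | 3 | 3 | 3 | 3 | 3 | 4 | 4
  row 5: 1 | 2 | 2 | 3 | 4 | 4 | 4 | 4 | 4 | 5 | 5
  row 6: 1 | 2 | 2 | 3 | 4 | 4 | 4 | 4 | 4 | 5 | 6
  row 7: 1 | 2 | 2 | 3 | 4 | 4 | 4 | 4 | 5 | 6 | 7
  row 8: 1 | 2 | 2 | 3 | 4 | 4 | 5 | 5 | 6 | 7 | 8
  row 9: 1 | 2 | 2 | 3 | 4 | 5 | 6 | 6 | 7 | 8 | 9
  row 10: 1 | 2 | 2 | 3 | 4 | 5 | 6 | 7 | 8 | 9 | 10
  row 11: 1 | 2 | 3 | 4 | 5 | 6 | 7 | 8 | 9 | 10 | 11

second differences of R give the permutation w = (2, 4, 5, 10, 1, 11, 9, 7, 6, 8, 3).

Fulton essential set (7 of the 24 Rothe cells):

[(4, 1, 0), (4, 3, 1), (4, 9, 3), (6, 9, 4), (7, 8, 4), (8, 6, 4), (10, 3, 2)]


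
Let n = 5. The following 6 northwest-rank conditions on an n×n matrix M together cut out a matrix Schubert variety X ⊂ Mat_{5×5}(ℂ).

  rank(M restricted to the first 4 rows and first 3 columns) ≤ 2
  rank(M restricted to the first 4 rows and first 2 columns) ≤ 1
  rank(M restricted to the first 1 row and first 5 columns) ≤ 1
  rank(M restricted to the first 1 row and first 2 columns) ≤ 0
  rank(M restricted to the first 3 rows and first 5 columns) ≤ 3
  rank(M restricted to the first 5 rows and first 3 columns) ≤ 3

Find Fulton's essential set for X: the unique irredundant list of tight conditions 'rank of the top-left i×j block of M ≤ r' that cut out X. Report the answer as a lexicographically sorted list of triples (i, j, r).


Propagating the 6 rank bounds to every northwest block:

  row 1: 0 | 0 | 1 | 1 | 1
  row 2: 1 | 1 | 2 | 2 | 2
  row 3: 1 | 1 | 2 | 3 | 3
  row 4: 1 | 1 | 2 | 3 | 4
  row 5: 1 | 2 | 3 | 4 | 5

second differences of R give the permutation w = (3, 1, 4, 5, 2).

2 SE-corners of the 4-cell Rothe diagram give Ess(w):

[(1, 2, 0), (4, 2, 1)]


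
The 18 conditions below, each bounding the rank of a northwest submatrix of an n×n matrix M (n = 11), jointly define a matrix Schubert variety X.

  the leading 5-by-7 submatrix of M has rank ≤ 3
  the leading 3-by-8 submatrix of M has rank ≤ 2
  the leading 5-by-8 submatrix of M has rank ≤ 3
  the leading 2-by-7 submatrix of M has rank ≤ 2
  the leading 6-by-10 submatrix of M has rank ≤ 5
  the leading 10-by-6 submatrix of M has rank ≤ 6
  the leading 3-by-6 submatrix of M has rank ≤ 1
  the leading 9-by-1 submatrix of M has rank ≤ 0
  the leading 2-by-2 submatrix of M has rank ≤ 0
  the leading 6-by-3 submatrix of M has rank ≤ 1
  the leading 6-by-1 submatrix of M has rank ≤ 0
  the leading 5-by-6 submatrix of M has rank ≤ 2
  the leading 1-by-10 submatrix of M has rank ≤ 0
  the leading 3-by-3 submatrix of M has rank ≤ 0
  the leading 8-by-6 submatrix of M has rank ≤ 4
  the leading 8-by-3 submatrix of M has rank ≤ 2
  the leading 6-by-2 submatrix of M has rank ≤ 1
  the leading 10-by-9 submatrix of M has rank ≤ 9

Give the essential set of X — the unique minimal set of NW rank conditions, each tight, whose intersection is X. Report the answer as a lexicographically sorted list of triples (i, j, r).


Computing R[i][j] = min implied NW-rank bound (n=11, 18 conditions):

  R[1]: 0 | 0 | 0 | 0 | 0 | 0 | 0 | 0 | 0 | 0 | 1
  R[2]: 0 | 0 | 0 | 1 | 1 | 1 | 1 | 1 | 1 | 1 | 2
  R[3]: 0 | 0 | 0 | 1 | 1 | 1 | 2 | 2 | 2 | 2 | 3
  R[4]: 0 | 1 | 1 | 2 | 2 | 2 | 3 | 3 | 3 | 3 | 4
  R[5]: 0 | 1 | 1 | 2 | 2 | 2 | 3 | 3 | 4 | 4 | 5
  R[6]: 0 | 1 | 1 | 2 | 3 | 3 | 4 | 4 | 5 | 5 | 6
  R[7]: 0 | 1 | 2 | 3 | 4 | 4 | 5 | 5 | 6 | 6 | 7
  R[8]: 0 | 1 | 2 | 3 | 4 | 4 | 5 | 6 | 7 | 7 | 8
  R[9]: 0 | 1 | 2 | 3 | 4 | 5 | 6 | 7 | 8 | 8 | 9
  R[10]: 1 | 2 | 3 | 4 | 5 | 6 | 7 | 8 | 9 | 9 | 10
  R[11]: 1 | 2 | 3 | 4 | 5 | 6 | 7 | 8 | 9 | 10 | 11

giving w = (11, 4, 7, 2, 9, 5, 3, 8, 6, 1, 10) via Δ²R.

Fulton essential set (8 of the 30 Rothe cells):

[(1, 10, 0), (3, 3, 0), (3, 6, 1), (5, 6, 2), (5, 8, 3), (6, 3, 1), (8, 6, 4), (9, 1, 0)]


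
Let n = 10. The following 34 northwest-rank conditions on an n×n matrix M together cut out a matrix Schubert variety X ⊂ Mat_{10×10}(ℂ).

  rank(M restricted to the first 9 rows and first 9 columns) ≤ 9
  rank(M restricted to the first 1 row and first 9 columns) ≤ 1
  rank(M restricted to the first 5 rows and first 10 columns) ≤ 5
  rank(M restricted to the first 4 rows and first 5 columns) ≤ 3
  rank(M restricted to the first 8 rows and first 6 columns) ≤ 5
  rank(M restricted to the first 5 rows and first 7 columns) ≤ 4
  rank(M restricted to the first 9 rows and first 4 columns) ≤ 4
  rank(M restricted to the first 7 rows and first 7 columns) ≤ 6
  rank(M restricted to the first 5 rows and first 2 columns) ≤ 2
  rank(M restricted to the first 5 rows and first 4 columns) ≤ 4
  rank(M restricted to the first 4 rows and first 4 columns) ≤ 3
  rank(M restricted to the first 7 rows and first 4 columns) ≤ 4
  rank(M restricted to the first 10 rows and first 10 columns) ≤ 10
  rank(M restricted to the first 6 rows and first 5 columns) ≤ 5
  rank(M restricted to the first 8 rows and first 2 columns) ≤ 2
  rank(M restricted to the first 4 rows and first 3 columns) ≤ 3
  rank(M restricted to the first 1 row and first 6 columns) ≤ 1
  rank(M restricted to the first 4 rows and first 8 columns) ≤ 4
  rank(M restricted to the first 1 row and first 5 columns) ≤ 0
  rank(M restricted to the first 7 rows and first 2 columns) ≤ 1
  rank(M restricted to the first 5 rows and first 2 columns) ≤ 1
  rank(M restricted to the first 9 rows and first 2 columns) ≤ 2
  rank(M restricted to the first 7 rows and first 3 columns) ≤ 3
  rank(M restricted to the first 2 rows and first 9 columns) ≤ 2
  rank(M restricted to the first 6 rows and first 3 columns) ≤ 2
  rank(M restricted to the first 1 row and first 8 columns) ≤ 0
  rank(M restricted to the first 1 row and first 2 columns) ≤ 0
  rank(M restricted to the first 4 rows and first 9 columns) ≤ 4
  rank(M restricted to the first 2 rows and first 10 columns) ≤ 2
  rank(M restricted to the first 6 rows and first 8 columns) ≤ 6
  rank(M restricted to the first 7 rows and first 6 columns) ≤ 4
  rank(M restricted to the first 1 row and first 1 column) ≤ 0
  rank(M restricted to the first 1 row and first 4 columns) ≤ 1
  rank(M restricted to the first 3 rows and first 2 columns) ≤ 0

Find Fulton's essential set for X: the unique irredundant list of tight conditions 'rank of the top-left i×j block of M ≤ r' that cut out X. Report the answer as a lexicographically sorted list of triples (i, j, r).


Reconstructing r_w from the 34 given conditions:

  i=1: 0  0  0  0  0  0  0  0  1  1
  i=2: 0  0  1  1  1  1  1  1  2  2
  i=3: 0  0  1  2  2  2  2  2  3  3
  i=4: 1  1  2  3  3  3  3  3  4  4
  i=5: 1  1  2  3  4  4  4  4  5  5
  i=6: 1  1  2  3  4  4  5  5  6  6
  i=7: 1  1  2  3  4  4  5  6  7  7
  i=8: 1  2  3  4  5  5  6  7  8  8
  i=9: 1  2  3  4  5  6  7  8  9  9
  i=10: 1  2  3  4  5  6  7  8  9  10

second differences of R give the permutation w = (9, 3, 4, 1, 5, 7, 8, 2, 6, 10).

D(w) has 17 cells with 4 SE-corners; essential set:

[(1, 8, 0), (3, 2, 0), (7, 2, 1), (7, 6, 4)]


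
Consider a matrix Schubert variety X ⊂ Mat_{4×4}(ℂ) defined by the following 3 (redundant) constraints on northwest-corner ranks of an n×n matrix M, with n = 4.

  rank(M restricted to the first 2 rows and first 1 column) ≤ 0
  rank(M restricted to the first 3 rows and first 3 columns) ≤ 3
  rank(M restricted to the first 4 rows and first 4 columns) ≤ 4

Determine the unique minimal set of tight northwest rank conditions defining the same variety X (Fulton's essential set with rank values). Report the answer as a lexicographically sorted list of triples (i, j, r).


The tightest implied rank at each (i,j), from the 3 conditions:

  row 1: 0 | 1 | 1 | 1
  row 2: 0 | 1 | 2 | 2
  row 3: 1 | 2 | 3 | 3
  row 4: 1 | 2 | 3 | 4

giving w = (2, 3, 1, 4) via Δ²R.

Fulton essential set (1 of the 2 Rothe cells):

[(2, 1, 0)]


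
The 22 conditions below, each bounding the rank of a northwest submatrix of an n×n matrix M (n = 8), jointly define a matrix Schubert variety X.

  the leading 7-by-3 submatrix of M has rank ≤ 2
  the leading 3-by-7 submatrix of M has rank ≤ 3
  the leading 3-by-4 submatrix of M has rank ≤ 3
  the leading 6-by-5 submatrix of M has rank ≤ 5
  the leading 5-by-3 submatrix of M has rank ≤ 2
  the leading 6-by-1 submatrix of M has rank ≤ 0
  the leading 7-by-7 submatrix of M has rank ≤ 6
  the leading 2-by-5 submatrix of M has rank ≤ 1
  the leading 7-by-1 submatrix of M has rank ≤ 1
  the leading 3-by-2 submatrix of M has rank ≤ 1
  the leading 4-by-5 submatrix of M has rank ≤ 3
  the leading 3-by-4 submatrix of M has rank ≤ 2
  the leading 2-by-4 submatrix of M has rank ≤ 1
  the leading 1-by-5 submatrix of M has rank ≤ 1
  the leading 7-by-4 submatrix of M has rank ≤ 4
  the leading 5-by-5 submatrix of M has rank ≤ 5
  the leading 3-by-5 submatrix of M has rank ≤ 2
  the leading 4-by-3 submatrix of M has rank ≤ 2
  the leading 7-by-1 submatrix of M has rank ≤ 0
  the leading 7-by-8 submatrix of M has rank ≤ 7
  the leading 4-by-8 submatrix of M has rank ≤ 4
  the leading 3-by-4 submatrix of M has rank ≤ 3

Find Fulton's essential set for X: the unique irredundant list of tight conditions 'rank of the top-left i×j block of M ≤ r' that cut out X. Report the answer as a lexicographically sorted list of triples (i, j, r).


Recovering R(i,j) via the rank-extension bound from the 22 conditions:

  R[1]: 0, 1, 1, 1, 1, 1, 1, 1
  R[2]: 0, 1, 1, 1, 1, 2, 2, 2
  R[3]: 0, 1, 2, 2, 2, 3, 3, 3
  R[4]: 0, 1, 2, 3, 3, 4, 4, 4
  R[5]: 0, 1, 2, 3, 4, 5, 5, 5
  R[6]: 0, 1, 2, 3, 4, 5, 6, 6
  R[7]: 0, 1, 2, 3, 4, 5, 6, 7
  R[8]: 1, 2, 3, 4, 5, 6, 7, 8

the unique w with this rank table is (2, 6, 3, 4, 5, 7, 8, 1).

Rothe diagram D(w) (10 cells), 2 SE-corners (essential conditions):

[(2, 5, 1), (7, 1, 0)]


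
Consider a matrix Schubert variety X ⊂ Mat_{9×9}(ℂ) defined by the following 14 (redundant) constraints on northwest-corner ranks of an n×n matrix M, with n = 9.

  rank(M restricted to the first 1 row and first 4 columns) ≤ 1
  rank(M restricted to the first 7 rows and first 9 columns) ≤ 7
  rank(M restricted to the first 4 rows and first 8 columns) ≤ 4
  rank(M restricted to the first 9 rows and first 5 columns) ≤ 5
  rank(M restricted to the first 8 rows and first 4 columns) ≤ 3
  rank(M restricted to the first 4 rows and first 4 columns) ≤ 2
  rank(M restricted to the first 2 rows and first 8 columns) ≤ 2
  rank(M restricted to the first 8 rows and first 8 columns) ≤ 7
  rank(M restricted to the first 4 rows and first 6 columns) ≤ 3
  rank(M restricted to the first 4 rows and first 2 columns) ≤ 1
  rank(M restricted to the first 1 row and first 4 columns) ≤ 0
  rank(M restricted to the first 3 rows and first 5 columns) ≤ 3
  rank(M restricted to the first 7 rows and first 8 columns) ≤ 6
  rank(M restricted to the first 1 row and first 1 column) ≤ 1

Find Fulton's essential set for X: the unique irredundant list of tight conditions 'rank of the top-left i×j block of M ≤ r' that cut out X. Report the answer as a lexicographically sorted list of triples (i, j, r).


Rank table r_w(9×9) implied by the 14 constraints:

  R[1]: 0, 0, 0, 0, 1, 1, 1, 1, 1
  R[2]: 1, 1, 1, 1, 2, 2, 2, 2, 2
  R[3]: 1, 1, 2, 2, 3, 3, 3, 3, 3
  R[4]: 1, 1, 2, 2, 3, 3, 4, 4, 4
  R[5]: 1, 2, 3, 3, 4, 4, 5, 5, 5
  R[6]: 1, 2, 3, 3, 4, 5, 6, 6, 6
  R[7]: 1, 2, 3, 3, 4, 5, 6, 6, 7
  R[8]: 1, 2, 3, 3, 4, 5, 6, 7, 8
  R[9]: 1, 2, 3, 4, 5, 6, 7, 8, 9

so w = (5, 1, 3, 7, 2, 6, 9, 8, 4).

|D(w)|=12, |Ess(w)|=6:

[(1, 4, 0), (4, 2, 1), (4, 4, 2), (4, 6, 3), (7, 8, 6), (8, 4, 3)]


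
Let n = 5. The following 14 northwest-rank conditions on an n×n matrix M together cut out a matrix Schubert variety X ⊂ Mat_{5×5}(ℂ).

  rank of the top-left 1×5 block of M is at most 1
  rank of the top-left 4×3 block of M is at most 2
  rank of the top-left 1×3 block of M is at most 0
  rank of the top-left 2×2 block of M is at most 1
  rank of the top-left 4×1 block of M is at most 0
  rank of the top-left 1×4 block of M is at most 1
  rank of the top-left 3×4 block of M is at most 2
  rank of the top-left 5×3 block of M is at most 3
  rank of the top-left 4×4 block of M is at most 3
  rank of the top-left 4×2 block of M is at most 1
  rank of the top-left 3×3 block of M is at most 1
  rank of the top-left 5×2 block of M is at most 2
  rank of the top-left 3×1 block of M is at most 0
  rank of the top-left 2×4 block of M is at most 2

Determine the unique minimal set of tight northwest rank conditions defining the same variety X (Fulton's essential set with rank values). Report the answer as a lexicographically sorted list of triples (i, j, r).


Propagating the 14 rank bounds to every northwest block:

  0  0  0  1  1
  0  1  1  2  2
  0  1  1  2  3
  0  1  2  3  4
  1  2  3  4  5

hence w(1..5) = (4, 2, 5, 3, 1).

ℓ(w)=7; the 3 essential cells (i,j,r):

[(1, 3, 0), (3, 3, 1), (4, 1, 0)]


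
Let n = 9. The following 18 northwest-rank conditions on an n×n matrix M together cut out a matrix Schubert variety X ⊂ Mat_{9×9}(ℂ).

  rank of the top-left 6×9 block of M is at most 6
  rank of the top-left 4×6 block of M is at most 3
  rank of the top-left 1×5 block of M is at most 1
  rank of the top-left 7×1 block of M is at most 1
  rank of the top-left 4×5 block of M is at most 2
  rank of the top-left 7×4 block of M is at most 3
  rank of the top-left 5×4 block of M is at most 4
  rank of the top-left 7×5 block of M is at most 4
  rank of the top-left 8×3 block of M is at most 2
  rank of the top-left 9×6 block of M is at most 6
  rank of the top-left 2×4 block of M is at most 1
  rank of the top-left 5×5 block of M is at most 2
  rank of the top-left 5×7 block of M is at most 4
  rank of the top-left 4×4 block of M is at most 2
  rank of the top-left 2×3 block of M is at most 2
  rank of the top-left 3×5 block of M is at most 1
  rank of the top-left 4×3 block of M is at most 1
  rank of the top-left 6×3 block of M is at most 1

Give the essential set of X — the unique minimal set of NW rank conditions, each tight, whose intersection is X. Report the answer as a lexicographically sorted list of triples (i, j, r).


Reconstructing r_w from the 18 given conditions:

  row 1: 1, 1, 1, 1, 1, 1, 1, 1, 1
  row 2: 1, 1, 1, 1, 1, 2, 2, 2, 2
  row 3: 1, 1, 1, 1, 1, 2, 3, 3, 3
  row 4: 1, 1, 1, 2, 2, 3, 4, 4, 4
  row 5: 1, 1, 1, 2, 2, 3, 4, 5, 5
  row 6: 1, 1, 1, 2, 3, 4, 5, 6, 6
  row 7: 1, 2, 2, 3, 4, 5, 6, 7, 7
  row 8: 1, 2, 2, 3, 4, 5, 6, 7, 8
  row 9: 1, 2, 3, 4, 5, 6, 7, 8, 9

hence w(1..9) = (1, 6, 7, 4, 8, 5, 2, 9, 3).

Rothe diagram D(w) (16 cells), 4 SE-corners (essential conditions):

[(3, 5, 1), (5, 5, 2), (6, 3, 1), (8, 3, 2)]


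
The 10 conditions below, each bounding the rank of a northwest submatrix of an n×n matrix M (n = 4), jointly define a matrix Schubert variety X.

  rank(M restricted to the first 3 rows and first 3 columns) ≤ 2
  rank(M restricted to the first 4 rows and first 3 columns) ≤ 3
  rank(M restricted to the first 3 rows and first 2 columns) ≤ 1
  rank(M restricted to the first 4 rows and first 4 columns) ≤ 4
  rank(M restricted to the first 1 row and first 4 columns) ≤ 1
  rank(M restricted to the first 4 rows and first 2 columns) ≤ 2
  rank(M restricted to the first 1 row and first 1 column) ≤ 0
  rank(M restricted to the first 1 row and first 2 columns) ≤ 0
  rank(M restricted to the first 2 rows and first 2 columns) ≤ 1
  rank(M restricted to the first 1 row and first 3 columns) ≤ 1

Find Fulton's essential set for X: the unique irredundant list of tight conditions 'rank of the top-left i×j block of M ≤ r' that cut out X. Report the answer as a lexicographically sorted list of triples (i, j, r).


Computing R[i][j] = min implied NW-rank bound (n=4, 10 conditions):

  R[1]: 0, 0, 1, 1
  R[2]: 1, 1, 2, 2
  R[3]: 1, 1, 2, 3
  R[4]: 1, 2, 3, 4

hence w(1..4) = (3, 1, 4, 2).

ℓ(w)=3; the 2 essential cells (i,j,r):

[(1, 2, 0), (3, 2, 1)]


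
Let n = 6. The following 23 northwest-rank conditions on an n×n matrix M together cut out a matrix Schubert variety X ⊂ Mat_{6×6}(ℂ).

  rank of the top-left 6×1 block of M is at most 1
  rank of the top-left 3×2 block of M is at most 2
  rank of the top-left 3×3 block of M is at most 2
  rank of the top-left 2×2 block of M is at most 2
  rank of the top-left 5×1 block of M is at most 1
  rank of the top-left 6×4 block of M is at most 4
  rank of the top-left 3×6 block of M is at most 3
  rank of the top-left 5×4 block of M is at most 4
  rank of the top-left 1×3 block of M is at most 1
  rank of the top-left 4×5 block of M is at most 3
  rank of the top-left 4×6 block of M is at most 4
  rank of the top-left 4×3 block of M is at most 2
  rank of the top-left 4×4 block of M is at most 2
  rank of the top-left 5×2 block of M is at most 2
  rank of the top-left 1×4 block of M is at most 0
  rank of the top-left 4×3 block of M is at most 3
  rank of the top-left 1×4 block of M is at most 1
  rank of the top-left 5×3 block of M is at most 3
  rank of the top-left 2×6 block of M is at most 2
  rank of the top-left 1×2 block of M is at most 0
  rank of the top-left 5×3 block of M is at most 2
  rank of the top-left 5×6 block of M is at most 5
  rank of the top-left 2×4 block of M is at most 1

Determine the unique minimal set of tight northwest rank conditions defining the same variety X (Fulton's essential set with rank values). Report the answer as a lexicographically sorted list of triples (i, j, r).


Reconstructing r_w from the 23 given conditions:

  i=1: 0 0 0 0 1 1
  i=2: 1 1 1 1 2 2
  i=3: 1 2 2 2 3 3
  i=4: 1 2 2 2 3 4
  i=5: 1 2 2 3 4 5
  i=6: 1 2 3 4 5 6

second differences of R give the permutation w = (5, 1, 2, 6, 4, 3).

Rothe diagram D(w) (7 cells), 3 SE-corners (essential conditions):

[(1, 4, 0), (4, 4, 2), (5, 3, 2)]


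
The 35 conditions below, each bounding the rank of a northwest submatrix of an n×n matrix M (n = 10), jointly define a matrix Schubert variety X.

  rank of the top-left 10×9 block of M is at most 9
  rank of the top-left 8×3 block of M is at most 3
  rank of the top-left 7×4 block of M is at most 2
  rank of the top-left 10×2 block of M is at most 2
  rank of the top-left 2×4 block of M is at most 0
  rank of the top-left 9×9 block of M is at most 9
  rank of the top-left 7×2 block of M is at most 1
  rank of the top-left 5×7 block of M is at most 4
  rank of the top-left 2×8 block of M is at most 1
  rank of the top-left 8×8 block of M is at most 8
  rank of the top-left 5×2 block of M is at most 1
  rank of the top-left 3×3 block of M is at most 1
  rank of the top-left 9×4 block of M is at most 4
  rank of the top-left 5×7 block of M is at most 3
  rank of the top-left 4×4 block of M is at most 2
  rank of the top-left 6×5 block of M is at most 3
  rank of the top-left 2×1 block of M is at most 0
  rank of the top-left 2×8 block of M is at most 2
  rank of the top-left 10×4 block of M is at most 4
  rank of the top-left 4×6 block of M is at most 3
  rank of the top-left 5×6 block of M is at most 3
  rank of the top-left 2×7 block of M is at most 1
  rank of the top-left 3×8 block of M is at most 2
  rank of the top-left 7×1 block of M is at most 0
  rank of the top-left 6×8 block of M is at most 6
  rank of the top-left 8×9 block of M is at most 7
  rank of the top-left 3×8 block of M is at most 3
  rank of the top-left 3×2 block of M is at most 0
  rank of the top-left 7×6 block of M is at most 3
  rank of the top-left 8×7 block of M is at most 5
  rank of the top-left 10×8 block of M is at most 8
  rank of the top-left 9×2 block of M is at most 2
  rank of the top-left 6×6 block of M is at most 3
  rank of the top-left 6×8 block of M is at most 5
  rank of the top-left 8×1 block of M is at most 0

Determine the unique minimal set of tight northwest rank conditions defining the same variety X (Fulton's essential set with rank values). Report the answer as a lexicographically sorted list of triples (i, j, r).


Rank table r_w(10×10) implied by the 35 constraints:

  row 1: 0 0 0 0 1 1 1 1 1 1
  row 2: 0 0 0 0 1 1 1 1 2 2
  row 3: 0 0 1 1 2 2 2 2 3 3
  row 4: 0 1 2 2 3 3 3 3 4 4
  row 5: 0 1 2 2 3 3 3 4 5 5
  row 6: 0 1 2 2 3 3 4 5 6 6
  row 7: 0 1 2 2 3 3 4 5 6 7
  row 8: 0 1 2 3 4 4 5 6 7 8
  row 9: 1 2 3 4 5 5 6 7 8 9
  row 10: 1 2 3 4 5 6 7 8 9 10

giving w = (5, 9, 3, 2, 8, 7, 10, 4, 1, 6) via Δ²R.

7 SE-corners of the 25-cell Rothe diagram give Ess(w):

[(2, 4, 0), (2, 8, 1), (3, 2, 0), (5, 7, 3), (7, 4, 2), (7, 6, 3), (8, 1, 0)]


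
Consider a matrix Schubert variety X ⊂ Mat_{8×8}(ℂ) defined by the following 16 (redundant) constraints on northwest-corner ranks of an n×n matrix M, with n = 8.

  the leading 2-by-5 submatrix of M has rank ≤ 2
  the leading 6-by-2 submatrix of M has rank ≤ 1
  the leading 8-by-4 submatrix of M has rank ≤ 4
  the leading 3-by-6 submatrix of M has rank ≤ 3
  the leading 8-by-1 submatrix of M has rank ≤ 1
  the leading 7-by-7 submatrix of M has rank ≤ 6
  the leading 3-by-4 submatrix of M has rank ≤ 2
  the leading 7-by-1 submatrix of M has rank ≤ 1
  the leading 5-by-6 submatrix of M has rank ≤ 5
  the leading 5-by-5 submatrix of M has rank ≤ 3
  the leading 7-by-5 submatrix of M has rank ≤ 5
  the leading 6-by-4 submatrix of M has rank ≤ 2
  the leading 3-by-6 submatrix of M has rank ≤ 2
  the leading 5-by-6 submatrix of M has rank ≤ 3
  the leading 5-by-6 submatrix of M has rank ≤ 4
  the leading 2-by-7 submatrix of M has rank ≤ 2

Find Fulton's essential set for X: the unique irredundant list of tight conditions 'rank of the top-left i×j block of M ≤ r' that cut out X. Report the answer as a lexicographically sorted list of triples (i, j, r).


Recovering R(i,j) via the rank-extension bound from the 16 conditions:

  i=1: 1 1 1 1 1 1 1 1
  i=2: 1 1 2 2 2 2 2 2
  i=3: 1 1 2 2 2 2 3 3
  i=4: 1 1 2 2 3 3 4 4
  i=5: 1 1 2 2 3 3 4 5
  i=6: 1 1 2 2 3 4 5 6
  i=7: 1 2 3 3 4 5 6 7
  i=8: 1 2 3 4 5 6 7 8

hence w(1..8) = (1, 3, 7, 5, 8, 6, 2, 4).

Rothe diagram D(w) (12 cells), 4 SE-corners (essential conditions):

[(3, 6, 2), (5, 6, 3), (6, 2, 1), (6, 4, 2)]


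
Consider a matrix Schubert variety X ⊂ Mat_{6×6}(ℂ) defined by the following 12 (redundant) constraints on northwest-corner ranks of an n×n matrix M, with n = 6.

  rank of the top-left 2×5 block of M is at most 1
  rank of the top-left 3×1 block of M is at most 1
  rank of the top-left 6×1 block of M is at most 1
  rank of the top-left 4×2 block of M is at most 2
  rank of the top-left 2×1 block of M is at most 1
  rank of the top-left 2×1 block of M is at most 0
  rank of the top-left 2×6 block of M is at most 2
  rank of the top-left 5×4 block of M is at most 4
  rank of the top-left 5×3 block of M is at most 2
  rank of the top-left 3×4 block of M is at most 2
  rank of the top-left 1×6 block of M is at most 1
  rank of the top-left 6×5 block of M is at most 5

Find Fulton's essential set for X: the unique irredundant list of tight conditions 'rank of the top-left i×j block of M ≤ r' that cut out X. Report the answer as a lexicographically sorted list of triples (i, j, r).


Propagating the 12 rank bounds to every northwest block:

  row 1: 0 | 1 | 1 | 1 | 1 | 1
  row 2: 0 | 1 | 1 | 1 | 1 | 2
  row 3: 1 | 2 | 2 | 2 | 2 | 3
  row 4: 1 | 2 | 2 | 3 | 3 | 4
  row 5: 1 | 2 | 2 | 3 | 4 | 5
  row 6: 1 | 2 | 3 | 4 | 5 | 6

reading off 1-entries of Δ²R: w = (2, 6, 1, 4, 5, 3).

Rothe diagram D(w) (7 cells), 3 SE-corners (essential conditions):

[(2, 1, 0), (2, 5, 1), (5, 3, 2)]


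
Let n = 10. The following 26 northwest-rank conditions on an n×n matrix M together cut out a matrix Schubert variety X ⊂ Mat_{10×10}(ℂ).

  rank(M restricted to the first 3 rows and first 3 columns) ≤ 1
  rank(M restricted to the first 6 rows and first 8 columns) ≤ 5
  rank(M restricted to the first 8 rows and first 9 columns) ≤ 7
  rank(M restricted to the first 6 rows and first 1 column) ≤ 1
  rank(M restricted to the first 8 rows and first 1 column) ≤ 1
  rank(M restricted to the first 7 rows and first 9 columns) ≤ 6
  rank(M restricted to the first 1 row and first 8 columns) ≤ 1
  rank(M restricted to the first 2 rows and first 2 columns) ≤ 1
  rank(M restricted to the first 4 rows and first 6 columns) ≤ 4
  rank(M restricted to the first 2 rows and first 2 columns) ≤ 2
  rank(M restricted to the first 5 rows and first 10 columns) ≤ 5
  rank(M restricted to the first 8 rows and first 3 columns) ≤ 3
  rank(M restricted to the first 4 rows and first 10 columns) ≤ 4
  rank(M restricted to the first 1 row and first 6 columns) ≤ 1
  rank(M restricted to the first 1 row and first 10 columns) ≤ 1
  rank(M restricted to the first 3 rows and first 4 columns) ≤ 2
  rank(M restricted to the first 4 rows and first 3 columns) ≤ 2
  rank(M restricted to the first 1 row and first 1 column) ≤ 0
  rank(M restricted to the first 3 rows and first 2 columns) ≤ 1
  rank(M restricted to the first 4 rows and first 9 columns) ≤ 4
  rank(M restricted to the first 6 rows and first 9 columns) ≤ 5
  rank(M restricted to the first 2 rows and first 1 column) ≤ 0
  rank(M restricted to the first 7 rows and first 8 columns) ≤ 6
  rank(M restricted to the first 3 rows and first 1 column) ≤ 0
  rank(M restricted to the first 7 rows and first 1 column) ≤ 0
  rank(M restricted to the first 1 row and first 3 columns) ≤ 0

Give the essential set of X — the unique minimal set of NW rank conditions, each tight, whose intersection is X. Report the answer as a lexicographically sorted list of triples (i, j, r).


Propagating the 26 rank bounds to every northwest block:

  R[1]: 0 0 0 1 1 1 1 1 1 1
  R[2]: 0 1 1 2 2 2 2 2 2 2
  R[3]: 0 1 1 2 3 3 3 3 3 3
  R[4]: 0 1 2 3 4 4 4 4 4 4
  R[5]: 0 1 2 3 4 5 5 5 5 5
  R[6]: 0 1 2 3 4 5 5 5 5 6
  R[7]: 0 1 2 3 4 5 6 6 6 7
  R[8]: 1 2 3 4 5 6 7 7 7 8
  R[9]: 1 2 3 4 5 6 7 8 8 9
  R[10]: 1 2 3 4 5 6 7 8 9 10

so w = (4, 2, 5, 3, 6, 10, 7, 1, 8, 9).

Fulton essential set (4 of the 13 Rothe cells):

[(1, 3, 0), (3, 3, 1), (6, 9, 5), (7, 1, 0)]


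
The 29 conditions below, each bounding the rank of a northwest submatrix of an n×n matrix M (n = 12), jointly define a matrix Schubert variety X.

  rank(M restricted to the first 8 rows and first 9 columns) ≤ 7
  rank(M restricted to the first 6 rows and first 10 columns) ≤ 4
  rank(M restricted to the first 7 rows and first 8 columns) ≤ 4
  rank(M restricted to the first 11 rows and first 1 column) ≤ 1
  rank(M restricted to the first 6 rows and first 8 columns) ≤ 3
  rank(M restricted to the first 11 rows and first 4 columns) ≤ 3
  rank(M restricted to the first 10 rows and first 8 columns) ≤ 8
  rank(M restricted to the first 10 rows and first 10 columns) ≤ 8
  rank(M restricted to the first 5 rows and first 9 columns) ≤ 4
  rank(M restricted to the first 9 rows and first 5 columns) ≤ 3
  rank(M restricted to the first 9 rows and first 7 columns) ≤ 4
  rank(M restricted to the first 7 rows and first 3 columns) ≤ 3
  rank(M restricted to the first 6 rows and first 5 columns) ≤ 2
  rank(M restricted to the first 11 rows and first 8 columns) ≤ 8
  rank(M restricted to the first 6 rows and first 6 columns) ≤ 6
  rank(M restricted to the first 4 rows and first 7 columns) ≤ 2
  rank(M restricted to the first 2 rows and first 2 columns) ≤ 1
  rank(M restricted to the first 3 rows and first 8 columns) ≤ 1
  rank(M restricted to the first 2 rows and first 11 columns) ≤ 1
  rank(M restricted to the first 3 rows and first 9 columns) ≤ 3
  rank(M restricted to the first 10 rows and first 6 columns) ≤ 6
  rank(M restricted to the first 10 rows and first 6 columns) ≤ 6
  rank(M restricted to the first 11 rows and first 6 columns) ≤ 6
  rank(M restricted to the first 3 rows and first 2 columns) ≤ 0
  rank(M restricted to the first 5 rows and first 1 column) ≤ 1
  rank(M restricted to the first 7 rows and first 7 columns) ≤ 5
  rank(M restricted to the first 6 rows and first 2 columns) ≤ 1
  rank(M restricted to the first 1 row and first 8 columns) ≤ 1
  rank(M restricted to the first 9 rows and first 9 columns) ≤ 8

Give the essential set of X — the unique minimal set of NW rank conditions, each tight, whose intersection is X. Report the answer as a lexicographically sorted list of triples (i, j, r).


Reconstructing r_w from the 29 given conditions:

  R[1]: 0 0 1 1 1 1 1 1 1 1 1 1
  R[2]: 0 0 1 1 1 1 1 1 1 1 1 2
  R[3]: 0 0 1 1 1 1 1 1 2 2 2 3
  R[4]: 1 1 2 2 2 2 2 2 3 3 3 4
  R[5]: 1 1 2 2 2 3 3 3 4 4 4 5
  R[6]: 1 1 2 2 2 3 3 3 4 4 5 6
  R[7]: 1 2 3 3 3 4 4 4 5 5 6 7
  R[8]: 1 2 3 3 3 4 4 5 6 6 7 8
  R[9]: 1 2 3 3 3 4 4 5 6 7 8 9
  R[10]: 1 2 3 3 4 5 5 6 7 8 9 10
  R[11]: 1 2 3 3 4 5 6 7 8 9 10 11
  R[12]: 1 2 3 4 5 6 7 8 9 10 11 12

so w = (3, 12, 9, 1, 6, 11, 2, 8, 10, 5, 7, 4).

D(w) has 36 cells with 10 SE-corners; essential set:

[(2, 11, 1), (3, 2, 0), (3, 8, 1), (6, 2, 1), (6, 5, 2), (6, 8, 3), (6, 10, 4), (9, 5, 3), (9, 7, 4), (11, 4, 3)]


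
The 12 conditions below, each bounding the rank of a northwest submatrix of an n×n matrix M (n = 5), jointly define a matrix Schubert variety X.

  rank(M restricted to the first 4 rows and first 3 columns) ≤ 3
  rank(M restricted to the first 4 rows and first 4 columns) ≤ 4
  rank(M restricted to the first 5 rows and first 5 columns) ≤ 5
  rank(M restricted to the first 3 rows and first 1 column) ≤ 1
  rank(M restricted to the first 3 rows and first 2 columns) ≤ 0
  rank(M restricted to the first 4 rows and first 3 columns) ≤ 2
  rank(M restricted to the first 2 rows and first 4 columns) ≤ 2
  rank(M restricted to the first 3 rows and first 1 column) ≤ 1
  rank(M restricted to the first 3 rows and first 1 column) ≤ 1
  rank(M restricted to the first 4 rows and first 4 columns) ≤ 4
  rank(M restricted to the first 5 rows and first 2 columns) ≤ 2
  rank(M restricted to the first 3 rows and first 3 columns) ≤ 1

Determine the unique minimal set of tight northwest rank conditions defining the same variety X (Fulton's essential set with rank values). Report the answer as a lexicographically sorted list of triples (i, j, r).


Recovering R(i,j) via the rank-extension bound from the 12 conditions:

  i=1: 0 0 1 1 1
  i=2: 0 0 1 2 2
  i=3: 0 0 1 2 3
  i=4: 1 1 2 3 4
  i=5: 1 2 3 4 5

second differences of R give the permutation w = (3, 4, 5, 1, 2).

ℓ(w)=6; the 1 essential cell (i,j,r):

[(3, 2, 0)]


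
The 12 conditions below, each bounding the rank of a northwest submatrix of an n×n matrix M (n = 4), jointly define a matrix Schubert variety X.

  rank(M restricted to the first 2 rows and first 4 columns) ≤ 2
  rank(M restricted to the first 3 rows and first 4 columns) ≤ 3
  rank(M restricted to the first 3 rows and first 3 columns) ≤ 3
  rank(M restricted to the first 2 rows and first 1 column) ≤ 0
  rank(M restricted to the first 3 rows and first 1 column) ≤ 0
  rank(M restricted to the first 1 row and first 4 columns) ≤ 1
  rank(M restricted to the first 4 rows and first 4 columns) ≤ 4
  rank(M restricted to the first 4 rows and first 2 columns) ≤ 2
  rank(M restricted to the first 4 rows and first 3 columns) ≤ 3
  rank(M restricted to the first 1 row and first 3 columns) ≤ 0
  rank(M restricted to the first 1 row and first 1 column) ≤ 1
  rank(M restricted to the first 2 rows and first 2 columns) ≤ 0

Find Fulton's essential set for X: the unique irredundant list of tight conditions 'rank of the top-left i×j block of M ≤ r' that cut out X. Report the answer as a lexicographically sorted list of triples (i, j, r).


The tightest implied rank at each (i,j), from the 12 conditions:

  row 1: 0 0 0 1
  row 2: 0 0 1 2
  row 3: 0 1 2 3
  row 4: 1 2 3 4

so w = (4, 3, 2, 1).

D(w) has 6 cells with 3 SE-corners; essential set:

[(1, 3, 0), (2, 2, 0), (3, 1, 0)]


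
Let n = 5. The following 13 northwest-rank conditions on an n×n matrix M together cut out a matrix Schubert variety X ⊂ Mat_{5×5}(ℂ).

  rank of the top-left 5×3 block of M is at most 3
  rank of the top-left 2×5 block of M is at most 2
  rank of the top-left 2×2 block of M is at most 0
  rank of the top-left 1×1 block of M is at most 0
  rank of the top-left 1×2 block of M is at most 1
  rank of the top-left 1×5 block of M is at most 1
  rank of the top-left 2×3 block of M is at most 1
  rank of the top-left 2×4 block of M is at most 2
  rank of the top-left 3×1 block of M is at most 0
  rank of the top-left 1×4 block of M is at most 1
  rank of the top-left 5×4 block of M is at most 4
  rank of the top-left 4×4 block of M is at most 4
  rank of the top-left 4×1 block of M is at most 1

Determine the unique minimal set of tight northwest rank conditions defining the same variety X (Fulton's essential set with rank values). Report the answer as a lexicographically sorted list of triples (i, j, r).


Recovering R(i,j) via the rank-extension bound from the 13 conditions:

  0  0  1  1  1
  0  0  1  2  2
  0  1  2  3  3
  1  2  3  4  4
  1  2  3  4  5

hence w(1..5) = (3, 4, 2, 1, 5).

ℓ(w)=5; the 2 essential cells (i,j,r):

[(2, 2, 0), (3, 1, 0)]


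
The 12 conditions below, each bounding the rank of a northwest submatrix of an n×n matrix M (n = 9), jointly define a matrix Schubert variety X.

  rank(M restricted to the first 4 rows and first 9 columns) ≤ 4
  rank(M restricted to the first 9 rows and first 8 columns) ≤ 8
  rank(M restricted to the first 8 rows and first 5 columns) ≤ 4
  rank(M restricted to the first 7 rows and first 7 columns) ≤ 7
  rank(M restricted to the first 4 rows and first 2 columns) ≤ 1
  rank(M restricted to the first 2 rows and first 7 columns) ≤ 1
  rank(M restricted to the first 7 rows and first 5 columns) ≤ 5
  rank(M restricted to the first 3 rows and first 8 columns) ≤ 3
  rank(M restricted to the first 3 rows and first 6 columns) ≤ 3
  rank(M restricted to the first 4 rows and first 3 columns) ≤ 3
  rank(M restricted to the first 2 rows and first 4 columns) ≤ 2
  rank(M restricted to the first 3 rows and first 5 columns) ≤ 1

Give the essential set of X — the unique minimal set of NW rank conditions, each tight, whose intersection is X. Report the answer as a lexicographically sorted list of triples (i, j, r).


Rank table r_w(9×9) implied by the 12 constraints:

  1 | 1 | 1 | 1 | 1 | 1 | 1 | 1 | 1
  1 | 1 | 1 | 1 | 1 | 1 | 1 | 2 | 2
  1 | 1 | 1 | 1 | 1 | 2 | 2 | 3 | 3
  1 | 1 | 2 | 2 | 2 | 3 | 3 | 4 | 4
  1 | 2 | 3 | 3 | 3 | 4 | 4 | 5 | 5
  1 | 2 | 3 | 4 | 4 | 5 | 5 | 6 | 6
  1 | 2 | 3 | 4 | 4 | 5 | 6 | 7 | 7
  1 | 2 | 3 | 4 | 4 | 5 | 6 | 7 | 8
  1 | 2 | 3 | 4 | 5 | 6 | 7 | 8 | 9

second differences of R give the permutation w = (1, 8, 6, 3, 2, 4, 7, 9, 5).

D(w) has 13 cells with 4 SE-corners; essential set:

[(2, 7, 1), (3, 5, 1), (4, 2, 1), (8, 5, 4)]


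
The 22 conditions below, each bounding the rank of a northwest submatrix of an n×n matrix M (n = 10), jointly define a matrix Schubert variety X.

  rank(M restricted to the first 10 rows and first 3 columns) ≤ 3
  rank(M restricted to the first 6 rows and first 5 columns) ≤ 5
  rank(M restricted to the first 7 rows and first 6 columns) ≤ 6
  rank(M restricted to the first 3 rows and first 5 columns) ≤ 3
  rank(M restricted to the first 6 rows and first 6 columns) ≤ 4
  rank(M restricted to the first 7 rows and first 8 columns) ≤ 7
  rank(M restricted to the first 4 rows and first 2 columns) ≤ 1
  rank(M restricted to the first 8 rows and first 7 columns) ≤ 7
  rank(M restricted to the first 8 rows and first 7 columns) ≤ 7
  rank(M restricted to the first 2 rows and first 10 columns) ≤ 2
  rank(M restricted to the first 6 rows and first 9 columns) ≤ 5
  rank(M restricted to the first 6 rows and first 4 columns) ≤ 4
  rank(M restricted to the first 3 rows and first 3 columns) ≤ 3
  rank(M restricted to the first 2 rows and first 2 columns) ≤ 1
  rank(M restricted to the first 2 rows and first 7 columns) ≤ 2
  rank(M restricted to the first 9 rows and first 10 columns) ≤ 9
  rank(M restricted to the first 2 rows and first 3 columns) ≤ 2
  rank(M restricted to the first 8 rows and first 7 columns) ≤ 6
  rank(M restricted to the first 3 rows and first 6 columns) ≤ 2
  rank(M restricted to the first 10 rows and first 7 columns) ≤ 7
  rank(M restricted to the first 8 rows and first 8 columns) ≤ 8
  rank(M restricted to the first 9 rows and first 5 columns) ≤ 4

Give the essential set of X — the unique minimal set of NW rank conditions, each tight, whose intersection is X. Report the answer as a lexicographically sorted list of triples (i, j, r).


Computing R[i][j] = min implied NW-rank bound (n=10, 22 conditions):

  1, 1, 1, 1, 1, 1, 1, 1, 1, 1
  1, 1, 2, 2, 2, 2, 2, 2, 2, 2
  1, 1, 2, 2, 2, 2, 3, 3, 3, 3
  1, 1, 2, 3, 3, 3, 4, 4, 4, 4
  1, 2, 3, 4, 4, 4, 5, 5, 5, 5
  1, 2, 3, 4, 4, 4, 5, 5, 5, 6
  1, 2, 3, 4, 4, 5, 6, 6, 6, 7
  1, 2, 3, 4, 4, 5, 6, 7, 7, 8
  1, 2, 3, 4, 4, 5, 6, 7, 8, 9
  1, 2, 3, 4, 5, 6, 7, 8, 9, 10

reading off 1-entries of Δ²R: w = (1, 3, 7, 4, 2, 10, 6, 8, 9, 5).

Fulton essential set (5 of the 13 Rothe cells):

[(3, 6, 2), (4, 2, 1), (6, 6, 4), (6, 9, 5), (9, 5, 4)]


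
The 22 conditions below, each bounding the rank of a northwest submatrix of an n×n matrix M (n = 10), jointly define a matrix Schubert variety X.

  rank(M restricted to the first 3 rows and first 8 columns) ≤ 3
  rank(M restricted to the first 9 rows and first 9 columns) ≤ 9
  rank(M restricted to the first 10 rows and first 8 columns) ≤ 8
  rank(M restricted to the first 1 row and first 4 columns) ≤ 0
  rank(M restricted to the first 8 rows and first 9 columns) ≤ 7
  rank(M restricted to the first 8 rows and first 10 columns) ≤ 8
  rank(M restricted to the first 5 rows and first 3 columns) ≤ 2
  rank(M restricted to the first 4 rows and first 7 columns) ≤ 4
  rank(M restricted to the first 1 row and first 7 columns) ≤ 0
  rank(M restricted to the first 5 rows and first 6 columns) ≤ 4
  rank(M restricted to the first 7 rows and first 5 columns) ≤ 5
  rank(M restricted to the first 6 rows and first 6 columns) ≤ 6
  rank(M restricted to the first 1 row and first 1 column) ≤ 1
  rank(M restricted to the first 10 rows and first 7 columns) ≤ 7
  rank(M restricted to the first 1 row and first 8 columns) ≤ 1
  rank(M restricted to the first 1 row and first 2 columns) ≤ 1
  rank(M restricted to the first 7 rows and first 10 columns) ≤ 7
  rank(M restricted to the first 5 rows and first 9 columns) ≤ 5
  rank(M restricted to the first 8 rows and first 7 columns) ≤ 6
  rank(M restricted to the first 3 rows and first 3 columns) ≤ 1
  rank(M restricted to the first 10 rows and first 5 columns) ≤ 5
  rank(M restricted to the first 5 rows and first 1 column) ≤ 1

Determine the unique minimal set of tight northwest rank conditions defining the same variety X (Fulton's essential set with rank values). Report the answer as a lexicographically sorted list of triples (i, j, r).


Computing R[i][j] = min implied NW-rank bound (n=10, 22 conditions):

  R[1]: 0 | 0 | 0 | 0 | 0 | 0 | 0 | 1 | 1 | 1
  R[2]: 1 | 1 | 1 | 1 | 1 | 1 | 1 | 2 | 2 | 2
  R[3]: 1 | 1 | 1 | 2 | 2 | 2 | 2 | 3 | 3 | 3
  R[4]: 1 | 2 | 2 | 3 | 3 | 3 | 3 | 4 | 4 | 4
  R[5]: 1 | 2 | 2 | 3 | 4 | 4 | 4 | 5 | 5 | 5
  R[6]: 1 | 2 | 3 | 4 | 5 | 5 | 5 | 6 | 6 | 6
  R[7]: 1 | 2 | 3 | 4 | 5 | 6 | 6 | 7 | 7 | 7
  R[8]: 1 | 2 | 3 | 4 | 5 | 6 | 6 | 7 | 7 | 8
  R[9]: 1 | 2 | 3 | 4 | 5 | 6 | 7 | 8 | 8 | 9
  R[10]: 1 | 2 | 3 | 4 | 5 | 6 | 7 | 8 | 9 | 10

giving w = (8, 1, 4, 2, 5, 3, 6, 10, 7, 9) via Δ²R.

Rothe diagram D(w) (12 cells), 5 SE-corners (essential conditions):

[(1, 7, 0), (3, 3, 1), (5, 3, 2), (8, 7, 6), (8, 9, 7)]
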